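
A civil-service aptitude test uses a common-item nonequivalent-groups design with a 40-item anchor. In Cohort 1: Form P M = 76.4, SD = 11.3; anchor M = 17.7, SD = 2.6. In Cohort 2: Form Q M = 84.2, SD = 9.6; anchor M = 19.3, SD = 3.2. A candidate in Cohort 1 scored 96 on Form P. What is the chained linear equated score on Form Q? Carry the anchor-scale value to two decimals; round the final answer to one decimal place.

92.9

Form P → anchor (Cohort 1): v = (2.6/11.3)(96 − 76.4) + 17.7 = 22.21
anchor → Form Q (Cohort 2): y = (9.6/3.2)(22.21 − 19.3) + 84.2 = 92.9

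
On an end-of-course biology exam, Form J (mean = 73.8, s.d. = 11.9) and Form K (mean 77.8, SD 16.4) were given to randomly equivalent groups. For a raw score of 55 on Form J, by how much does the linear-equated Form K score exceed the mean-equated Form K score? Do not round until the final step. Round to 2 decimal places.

Mean-equated: 55 + (77.8 − 73.8) = 59.00
Linear-equated: (16.4/11.9)(55 − 73.8) + 77.8 = 51.891
Difference = 51.891 − 59.00 = -7.11

-7.11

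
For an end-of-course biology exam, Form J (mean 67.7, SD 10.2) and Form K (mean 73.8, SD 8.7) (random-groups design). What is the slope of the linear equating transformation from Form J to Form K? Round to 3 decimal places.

0.853

A = SD_Y / SD_X = 8.7 / 10.2 = 0.853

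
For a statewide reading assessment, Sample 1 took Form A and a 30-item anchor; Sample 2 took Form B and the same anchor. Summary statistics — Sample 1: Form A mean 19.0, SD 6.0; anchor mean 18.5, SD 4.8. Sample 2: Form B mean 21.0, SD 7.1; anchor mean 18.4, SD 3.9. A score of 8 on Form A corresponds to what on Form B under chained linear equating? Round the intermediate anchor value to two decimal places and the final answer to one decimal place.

5.2

Form A → anchor (Sample 1): v = (4.8/6.0)(8 − 19.0) + 18.5 = 9.70
anchor → Form B (Sample 2): y = (7.1/3.9)(9.70 − 18.4) + 21.0 = 5.2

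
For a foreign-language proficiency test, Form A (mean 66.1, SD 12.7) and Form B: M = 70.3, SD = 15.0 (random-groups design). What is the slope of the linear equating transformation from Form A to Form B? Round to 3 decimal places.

1.181

A = SD_Y / SD_X = 15.0 / 12.7 = 1.181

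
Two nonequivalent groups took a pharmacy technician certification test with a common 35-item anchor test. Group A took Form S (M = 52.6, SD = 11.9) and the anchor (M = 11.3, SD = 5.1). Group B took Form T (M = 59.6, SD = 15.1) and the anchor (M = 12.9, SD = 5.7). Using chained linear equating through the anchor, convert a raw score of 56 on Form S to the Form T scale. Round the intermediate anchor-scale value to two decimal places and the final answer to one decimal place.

59.2

Form S → anchor (Group A): v = (5.1/11.9)(56 − 52.6) + 11.3 = 12.76
anchor → Form T (Group B): y = (15.1/5.7)(12.76 − 12.9) + 59.6 = 59.2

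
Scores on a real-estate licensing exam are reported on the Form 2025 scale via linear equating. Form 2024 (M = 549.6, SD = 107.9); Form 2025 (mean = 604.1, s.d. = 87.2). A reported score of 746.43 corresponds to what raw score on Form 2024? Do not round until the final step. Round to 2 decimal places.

Invert y = (SD_Y/SD_X)(x − M_X) + M_Y:
x = (SD_X/SD_Y)(y − M_Y) + M_X = (107.9/87.2)(746.43 − 604.1) + 549.6
x = 1.237385 × 142.330 + 549.6 = 725.72

725.72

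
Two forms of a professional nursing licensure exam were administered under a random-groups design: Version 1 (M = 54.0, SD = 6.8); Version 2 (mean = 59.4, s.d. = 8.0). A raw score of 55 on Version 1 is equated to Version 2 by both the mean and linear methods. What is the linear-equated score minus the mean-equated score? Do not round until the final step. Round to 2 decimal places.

0.18

Mean-equated: 55 + (59.4 − 54.0) = 60.40
Linear-equated: (8.0/6.8)(55 − 54.0) + 59.4 = 60.576
Difference = 60.576 − 60.40 = 0.18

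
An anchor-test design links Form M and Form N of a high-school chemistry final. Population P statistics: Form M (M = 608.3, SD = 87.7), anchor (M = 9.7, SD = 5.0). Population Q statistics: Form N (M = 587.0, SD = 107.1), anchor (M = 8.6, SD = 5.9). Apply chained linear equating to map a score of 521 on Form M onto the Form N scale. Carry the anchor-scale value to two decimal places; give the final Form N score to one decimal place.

Form M → anchor (Population P): v = (5.0/87.7)(521 − 608.3) + 9.7 = 4.72
anchor → Form N (Population Q): y = (107.1/5.9)(4.72 − 8.6) + 587.0 = 516.6

516.6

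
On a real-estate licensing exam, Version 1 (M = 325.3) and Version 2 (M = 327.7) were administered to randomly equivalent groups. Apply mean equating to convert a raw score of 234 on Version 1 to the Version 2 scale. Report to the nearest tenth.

Mean equating: y = x + (M_Y − M_X) = 234 + (327.7 − 325.3) = 236.4

236.4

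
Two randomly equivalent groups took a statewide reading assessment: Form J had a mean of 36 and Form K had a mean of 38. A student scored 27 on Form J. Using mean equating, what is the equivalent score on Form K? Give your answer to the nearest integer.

29

Mean equating: y = x + (M_Y − M_X) = 27 + (38 − 36) = 29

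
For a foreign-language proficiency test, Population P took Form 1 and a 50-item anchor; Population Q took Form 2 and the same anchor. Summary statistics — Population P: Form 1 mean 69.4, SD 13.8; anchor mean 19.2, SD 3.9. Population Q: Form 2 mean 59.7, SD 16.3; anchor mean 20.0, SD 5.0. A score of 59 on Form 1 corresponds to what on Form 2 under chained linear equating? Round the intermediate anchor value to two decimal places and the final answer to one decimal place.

47.5

Form 1 → anchor (Population P): v = (3.9/13.8)(59 − 69.4) + 19.2 = 16.26
anchor → Form 2 (Population Q): y = (16.3/5.0)(16.26 − 20.0) + 59.7 = 47.5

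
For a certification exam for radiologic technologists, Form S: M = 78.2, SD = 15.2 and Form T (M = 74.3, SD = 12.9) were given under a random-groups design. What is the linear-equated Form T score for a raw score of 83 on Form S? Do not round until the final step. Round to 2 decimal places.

Linear equating: y = (SD_Y/SD_X)(x − M_X) + M_Y
y = (12.9/15.2)(83 − 78.2) + 74.3
y = 0.848684 × 4.8 + 74.3 = 4.0737 + 74.3 = 78.37

78.37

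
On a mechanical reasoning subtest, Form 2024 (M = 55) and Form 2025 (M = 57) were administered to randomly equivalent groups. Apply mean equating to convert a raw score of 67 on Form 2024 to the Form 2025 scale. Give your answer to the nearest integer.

69

Mean equating: y = x + (M_Y − M_X) = 67 + (57 − 55) = 69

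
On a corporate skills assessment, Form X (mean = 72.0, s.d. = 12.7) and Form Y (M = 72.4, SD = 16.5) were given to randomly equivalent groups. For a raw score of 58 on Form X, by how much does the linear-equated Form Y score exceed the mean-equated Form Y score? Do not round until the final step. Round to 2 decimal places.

-4.19

Mean-equated: 58 + (72.4 − 72.0) = 58.40
Linear-equated: (16.5/12.7)(58 − 72.0) + 72.4 = 54.211
Difference = 54.211 − 58.40 = -4.19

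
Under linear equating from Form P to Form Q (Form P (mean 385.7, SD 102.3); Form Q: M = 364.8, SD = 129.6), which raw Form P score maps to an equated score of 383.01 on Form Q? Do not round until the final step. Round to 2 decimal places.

Invert y = (SD_Y/SD_X)(x − M_X) + M_Y:
x = (SD_X/SD_Y)(y − M_Y) + M_X = (102.3/129.6)(383.01 − 364.8) + 385.7
x = 0.789352 × 18.210 + 385.7 = 400.07

400.07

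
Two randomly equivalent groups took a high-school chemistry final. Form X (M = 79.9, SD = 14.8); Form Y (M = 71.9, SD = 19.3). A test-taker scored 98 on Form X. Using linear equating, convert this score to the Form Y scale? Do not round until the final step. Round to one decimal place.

95.5

Linear equating: y = (SD_Y/SD_X)(x − M_X) + M_Y
y = (19.3/14.8)(98 − 79.9) + 71.9
y = 1.304054 × 18.1 + 71.9 = 23.6034 + 71.9 = 95.5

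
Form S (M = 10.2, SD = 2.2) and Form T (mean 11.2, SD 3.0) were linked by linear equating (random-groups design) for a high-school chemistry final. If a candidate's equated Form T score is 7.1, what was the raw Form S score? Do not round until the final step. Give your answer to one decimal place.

7.2

Invert y = (SD_Y/SD_X)(x − M_X) + M_Y:
x = (SD_X/SD_Y)(y − M_Y) + M_X = (2.2/3.0)(7.1 − 11.2) + 10.2
x = 0.733333 × -4.100 + 10.2 = 7.2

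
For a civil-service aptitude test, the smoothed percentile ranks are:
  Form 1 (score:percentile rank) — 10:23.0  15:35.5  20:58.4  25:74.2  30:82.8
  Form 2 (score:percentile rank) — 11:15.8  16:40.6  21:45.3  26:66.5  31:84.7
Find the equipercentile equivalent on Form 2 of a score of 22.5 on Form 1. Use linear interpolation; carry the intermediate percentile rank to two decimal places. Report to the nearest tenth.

PR of 22.5 on Form 1: 58.4 + (22.5 − 20)/(25 − 20) × (74.2 − 58.4) = 66.30
On Form 2, PR 66.30 falls between score 21 (PR 45.3) and 26 (PR 66.5).
Interpolate: 21 + (66.30 − 45.3)/(66.5 − 45.3) × (26 − 21) = 26.0

26.0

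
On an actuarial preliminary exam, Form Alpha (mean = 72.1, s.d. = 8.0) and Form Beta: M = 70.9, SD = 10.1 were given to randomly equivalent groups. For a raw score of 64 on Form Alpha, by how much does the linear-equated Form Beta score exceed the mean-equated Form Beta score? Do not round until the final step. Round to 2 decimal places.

-2.13

Mean-equated: 64 + (70.9 − 72.1) = 62.80
Linear-equated: (10.1/8.0)(64 − 72.1) + 70.9 = 60.674
Difference = 60.674 − 62.80 = -2.13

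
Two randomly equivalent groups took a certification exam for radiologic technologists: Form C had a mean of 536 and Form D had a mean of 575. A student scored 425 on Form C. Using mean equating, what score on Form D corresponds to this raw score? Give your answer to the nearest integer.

Mean equating: y = x + (M_Y − M_X) = 425 + (575 − 536) = 464

464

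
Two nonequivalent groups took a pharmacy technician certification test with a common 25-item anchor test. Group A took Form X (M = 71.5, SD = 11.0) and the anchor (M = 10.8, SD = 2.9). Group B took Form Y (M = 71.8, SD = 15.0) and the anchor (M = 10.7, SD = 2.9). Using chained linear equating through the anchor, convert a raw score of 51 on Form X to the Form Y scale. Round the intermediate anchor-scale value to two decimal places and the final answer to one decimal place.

44.4

Form X → anchor (Group A): v = (2.9/11.0)(51 − 71.5) + 10.8 = 5.40
anchor → Form Y (Group B): y = (15.0/2.9)(5.40 − 10.7) + 71.8 = 44.4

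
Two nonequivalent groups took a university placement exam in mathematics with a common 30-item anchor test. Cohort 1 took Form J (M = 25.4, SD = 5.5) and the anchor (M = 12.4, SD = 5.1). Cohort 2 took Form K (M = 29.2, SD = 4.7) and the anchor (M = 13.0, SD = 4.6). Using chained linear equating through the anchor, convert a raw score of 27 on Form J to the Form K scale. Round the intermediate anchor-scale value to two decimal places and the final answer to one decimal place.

30.1

Form J → anchor (Cohort 1): v = (5.1/5.5)(27 − 25.4) + 12.4 = 13.88
anchor → Form K (Cohort 2): y = (4.7/4.6)(13.88 − 13.0) + 29.2 = 30.1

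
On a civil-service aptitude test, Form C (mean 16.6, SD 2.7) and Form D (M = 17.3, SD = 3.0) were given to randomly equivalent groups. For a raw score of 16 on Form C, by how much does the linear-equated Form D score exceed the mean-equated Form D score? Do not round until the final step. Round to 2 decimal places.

-0.07

Mean-equated: 16 + (17.3 − 16.6) = 16.70
Linear-equated: (3.0/2.7)(16 − 16.6) + 17.3 = 16.633
Difference = 16.633 − 16.70 = -0.07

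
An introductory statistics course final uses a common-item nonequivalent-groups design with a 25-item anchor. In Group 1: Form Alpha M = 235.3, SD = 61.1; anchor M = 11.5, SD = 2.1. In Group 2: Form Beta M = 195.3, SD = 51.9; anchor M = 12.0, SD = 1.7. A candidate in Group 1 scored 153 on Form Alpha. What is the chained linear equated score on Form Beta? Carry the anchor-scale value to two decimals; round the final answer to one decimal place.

Form Alpha → anchor (Group 1): v = (2.1/61.1)(153 − 235.3) + 11.5 = 8.67
anchor → Form Beta (Group 2): y = (51.9/1.7)(8.67 − 12.0) + 195.3 = 93.6

93.6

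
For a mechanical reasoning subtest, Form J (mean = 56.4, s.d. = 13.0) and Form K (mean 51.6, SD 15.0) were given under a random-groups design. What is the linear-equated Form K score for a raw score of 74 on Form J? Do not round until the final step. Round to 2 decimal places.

71.91

Linear equating: y = (SD_Y/SD_X)(x − M_X) + M_Y
y = (15.0/13.0)(74 − 56.4) + 51.6
y = 1.153846 × 17.6 + 51.6 = 20.3077 + 51.6 = 71.91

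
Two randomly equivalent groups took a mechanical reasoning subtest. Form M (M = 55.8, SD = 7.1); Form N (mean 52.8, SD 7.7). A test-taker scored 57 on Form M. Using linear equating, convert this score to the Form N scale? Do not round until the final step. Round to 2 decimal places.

Linear equating: y = (SD_Y/SD_X)(x − M_X) + M_Y
y = (7.7/7.1)(57 − 55.8) + 52.8
y = 1.084507 × 1.2 + 52.8 = 1.3014 + 52.8 = 54.10

54.10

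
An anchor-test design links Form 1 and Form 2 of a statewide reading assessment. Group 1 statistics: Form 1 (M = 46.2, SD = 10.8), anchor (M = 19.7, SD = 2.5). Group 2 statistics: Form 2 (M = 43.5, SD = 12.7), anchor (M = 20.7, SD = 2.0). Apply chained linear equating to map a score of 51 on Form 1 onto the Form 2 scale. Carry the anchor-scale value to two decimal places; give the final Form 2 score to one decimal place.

44.2

Form 1 → anchor (Group 1): v = (2.5/10.8)(51 − 46.2) + 19.7 = 20.81
anchor → Form 2 (Group 2): y = (12.7/2.0)(20.81 − 20.7) + 43.5 = 44.2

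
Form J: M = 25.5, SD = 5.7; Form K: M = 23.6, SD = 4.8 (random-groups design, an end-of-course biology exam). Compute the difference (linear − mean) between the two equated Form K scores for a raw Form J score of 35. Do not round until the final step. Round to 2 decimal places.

Mean-equated: 35 + (23.6 − 25.5) = 33.10
Linear-equated: (4.8/5.7)(35 − 25.5) + 23.6 = 31.600
Difference = 31.600 − 33.10 = -1.50

-1.50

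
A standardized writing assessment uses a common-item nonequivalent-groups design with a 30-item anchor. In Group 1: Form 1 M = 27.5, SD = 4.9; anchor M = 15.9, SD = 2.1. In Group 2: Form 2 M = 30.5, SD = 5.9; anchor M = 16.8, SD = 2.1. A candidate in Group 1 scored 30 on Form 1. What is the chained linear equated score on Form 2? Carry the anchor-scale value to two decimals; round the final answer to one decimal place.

31.0

Form 1 → anchor (Group 1): v = (2.1/4.9)(30 − 27.5) + 15.9 = 16.97
anchor → Form 2 (Group 2): y = (5.9/2.1)(16.97 − 16.8) + 30.5 = 31.0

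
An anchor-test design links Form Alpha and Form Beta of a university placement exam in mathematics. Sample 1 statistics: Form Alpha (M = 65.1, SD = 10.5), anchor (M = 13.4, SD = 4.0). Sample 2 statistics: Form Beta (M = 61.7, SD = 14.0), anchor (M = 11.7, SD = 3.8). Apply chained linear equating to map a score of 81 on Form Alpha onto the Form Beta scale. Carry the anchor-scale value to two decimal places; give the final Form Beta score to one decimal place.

90.3

Form Alpha → anchor (Sample 1): v = (4.0/10.5)(81 − 65.1) + 13.4 = 19.46
anchor → Form Beta (Sample 2): y = (14.0/3.8)(19.46 − 11.7) + 61.7 = 90.3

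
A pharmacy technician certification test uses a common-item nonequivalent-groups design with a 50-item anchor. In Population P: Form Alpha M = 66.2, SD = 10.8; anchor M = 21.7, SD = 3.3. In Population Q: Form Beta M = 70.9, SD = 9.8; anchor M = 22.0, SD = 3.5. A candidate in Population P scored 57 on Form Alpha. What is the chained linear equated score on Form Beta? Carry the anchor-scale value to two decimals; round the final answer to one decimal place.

Form Alpha → anchor (Population P): v = (3.3/10.8)(57 − 66.2) + 21.7 = 18.89
anchor → Form Beta (Population Q): y = (9.8/3.5)(18.89 − 22.0) + 70.9 = 62.2

62.2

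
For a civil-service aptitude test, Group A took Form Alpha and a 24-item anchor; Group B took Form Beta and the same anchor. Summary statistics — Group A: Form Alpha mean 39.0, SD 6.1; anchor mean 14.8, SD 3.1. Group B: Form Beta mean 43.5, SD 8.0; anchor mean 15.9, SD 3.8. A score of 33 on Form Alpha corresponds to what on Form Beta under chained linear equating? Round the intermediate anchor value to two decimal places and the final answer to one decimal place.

Form Alpha → anchor (Group A): v = (3.1/6.1)(33 − 39.0) + 14.8 = 11.75
anchor → Form Beta (Group B): y = (8.0/3.8)(11.75 − 15.9) + 43.5 = 34.8

34.8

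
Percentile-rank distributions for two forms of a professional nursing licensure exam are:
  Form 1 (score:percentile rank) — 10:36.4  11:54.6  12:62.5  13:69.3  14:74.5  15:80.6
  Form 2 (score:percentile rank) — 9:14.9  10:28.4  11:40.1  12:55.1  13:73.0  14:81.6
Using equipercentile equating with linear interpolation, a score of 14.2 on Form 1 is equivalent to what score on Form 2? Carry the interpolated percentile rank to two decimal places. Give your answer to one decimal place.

13.3

PR of 14.2 on Form 1: 74.5 + (14.2 − 14)/(15 − 14) × (80.6 − 74.5) = 75.72
On Form 2, PR 75.72 falls between score 13 (PR 73.0) and 14 (PR 81.6).
Interpolate: 13 + (75.72 − 73.0)/(81.6 − 73.0) × (14 − 13) = 13.3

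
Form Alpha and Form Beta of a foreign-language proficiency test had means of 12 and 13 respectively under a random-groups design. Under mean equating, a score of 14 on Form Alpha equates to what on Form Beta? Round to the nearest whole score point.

15

Mean equating: y = x + (M_Y − M_X) = 14 + (13 − 12) = 15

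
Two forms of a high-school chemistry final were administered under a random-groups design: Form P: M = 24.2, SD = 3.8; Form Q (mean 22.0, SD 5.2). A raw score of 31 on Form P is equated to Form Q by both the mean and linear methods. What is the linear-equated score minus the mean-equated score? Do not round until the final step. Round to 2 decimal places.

2.51

Mean-equated: 31 + (22.0 − 24.2) = 28.80
Linear-equated: (5.2/3.8)(31 − 24.2) + 22.0 = 31.305
Difference = 31.305 − 28.80 = 2.51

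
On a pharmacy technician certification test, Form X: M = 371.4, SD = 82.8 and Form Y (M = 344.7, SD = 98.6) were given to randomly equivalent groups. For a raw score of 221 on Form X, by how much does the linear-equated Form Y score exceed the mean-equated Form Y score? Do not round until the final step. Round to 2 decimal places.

Mean-equated: 221 + (344.7 − 371.4) = 194.30
Linear-equated: (98.6/82.8)(221 − 371.4) + 344.7 = 165.600
Difference = 165.600 − 194.30 = -28.70

-28.70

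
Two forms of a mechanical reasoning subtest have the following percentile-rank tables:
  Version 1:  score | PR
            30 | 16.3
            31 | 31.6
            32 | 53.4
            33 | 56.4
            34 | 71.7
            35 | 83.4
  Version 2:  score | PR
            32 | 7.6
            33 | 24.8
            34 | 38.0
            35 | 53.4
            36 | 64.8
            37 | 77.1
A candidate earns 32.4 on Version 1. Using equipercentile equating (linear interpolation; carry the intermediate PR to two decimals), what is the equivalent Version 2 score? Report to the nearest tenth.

PR of 32.4 on Version 1: 53.4 + (32.4 − 32)/(33 − 32) × (56.4 − 53.4) = 54.60
On Version 2, PR 54.60 falls between score 35 (PR 53.4) and 36 (PR 64.8).
Interpolate: 35 + (54.60 − 53.4)/(64.8 − 53.4) × (36 − 35) = 35.1

35.1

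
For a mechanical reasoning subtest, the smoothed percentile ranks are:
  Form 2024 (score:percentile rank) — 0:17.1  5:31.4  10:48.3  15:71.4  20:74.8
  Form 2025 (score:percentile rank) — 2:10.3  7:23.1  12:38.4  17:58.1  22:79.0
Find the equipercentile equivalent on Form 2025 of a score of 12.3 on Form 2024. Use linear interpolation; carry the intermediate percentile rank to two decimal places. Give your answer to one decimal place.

PR of 12.3 on Form 2024: 48.3 + (12.3 − 10)/(15 − 10) × (71.4 − 48.3) = 58.93
On Form 2025, PR 58.93 falls between score 17 (PR 58.1) and 22 (PR 79.0).
Interpolate: 17 + (58.93 − 58.1)/(79.0 − 58.1) × (22 − 17) = 17.2

17.2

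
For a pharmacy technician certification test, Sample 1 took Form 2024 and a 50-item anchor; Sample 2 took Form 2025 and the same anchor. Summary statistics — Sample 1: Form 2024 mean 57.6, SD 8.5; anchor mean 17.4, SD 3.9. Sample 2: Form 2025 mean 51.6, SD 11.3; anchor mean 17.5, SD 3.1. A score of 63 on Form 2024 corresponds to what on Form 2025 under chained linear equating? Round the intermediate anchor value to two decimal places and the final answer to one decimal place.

60.3

Form 2024 → anchor (Sample 1): v = (3.9/8.5)(63 − 57.6) + 17.4 = 19.88
anchor → Form 2025 (Sample 2): y = (11.3/3.1)(19.88 − 17.5) + 51.6 = 60.3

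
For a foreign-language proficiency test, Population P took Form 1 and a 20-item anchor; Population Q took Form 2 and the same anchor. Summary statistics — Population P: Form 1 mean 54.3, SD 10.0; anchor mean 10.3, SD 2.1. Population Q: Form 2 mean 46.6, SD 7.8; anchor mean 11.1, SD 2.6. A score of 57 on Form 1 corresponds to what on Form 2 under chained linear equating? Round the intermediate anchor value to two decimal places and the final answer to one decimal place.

45.9

Form 1 → anchor (Population P): v = (2.1/10.0)(57 − 54.3) + 10.3 = 10.87
anchor → Form 2 (Population Q): y = (7.8/2.6)(10.87 − 11.1) + 46.6 = 45.9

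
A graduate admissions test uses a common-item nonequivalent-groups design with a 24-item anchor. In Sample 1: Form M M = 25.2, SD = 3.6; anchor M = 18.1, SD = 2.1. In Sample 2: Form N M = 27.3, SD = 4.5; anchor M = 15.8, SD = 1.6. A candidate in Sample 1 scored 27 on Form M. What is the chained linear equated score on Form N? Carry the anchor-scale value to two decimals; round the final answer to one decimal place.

Form M → anchor (Sample 1): v = (2.1/3.6)(27 − 25.2) + 18.1 = 19.15
anchor → Form N (Sample 2): y = (4.5/1.6)(19.15 − 15.8) + 27.3 = 36.7

36.7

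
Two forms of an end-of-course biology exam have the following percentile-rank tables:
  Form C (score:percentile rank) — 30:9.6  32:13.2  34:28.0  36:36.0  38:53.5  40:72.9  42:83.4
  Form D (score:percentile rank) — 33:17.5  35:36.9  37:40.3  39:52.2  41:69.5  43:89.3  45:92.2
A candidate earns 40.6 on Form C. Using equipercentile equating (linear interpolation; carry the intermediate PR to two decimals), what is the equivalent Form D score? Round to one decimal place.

PR of 40.6 on Form C: 72.9 + (40.6 − 40)/(42 − 40) × (83.4 − 72.9) = 76.05
On Form D, PR 76.05 falls between score 41 (PR 69.5) and 43 (PR 89.3).
Interpolate: 41 + (76.05 − 69.5)/(89.3 − 69.5) × (43 − 41) = 41.7

41.7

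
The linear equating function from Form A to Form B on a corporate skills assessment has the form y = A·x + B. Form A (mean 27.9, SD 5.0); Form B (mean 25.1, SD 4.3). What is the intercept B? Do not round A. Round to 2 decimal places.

1.11

A = SD_Y / SD_X = 4.3 / 5.0 = 0.860000
B = M_Y − A·M_X = 25.1 − 0.860000 × 27.9 = 1.11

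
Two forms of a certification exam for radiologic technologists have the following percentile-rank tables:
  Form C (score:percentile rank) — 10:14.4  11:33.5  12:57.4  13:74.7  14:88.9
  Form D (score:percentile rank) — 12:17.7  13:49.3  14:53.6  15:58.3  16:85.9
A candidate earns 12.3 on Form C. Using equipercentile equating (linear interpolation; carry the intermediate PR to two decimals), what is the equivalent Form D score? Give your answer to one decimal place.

PR of 12.3 on Form C: 57.4 + (12.3 − 12)/(13 − 12) × (74.7 − 57.4) = 62.59
On Form D, PR 62.59 falls between score 15 (PR 58.3) and 16 (PR 85.9).
Interpolate: 15 + (62.59 − 58.3)/(85.9 − 58.3) × (16 − 15) = 15.2

15.2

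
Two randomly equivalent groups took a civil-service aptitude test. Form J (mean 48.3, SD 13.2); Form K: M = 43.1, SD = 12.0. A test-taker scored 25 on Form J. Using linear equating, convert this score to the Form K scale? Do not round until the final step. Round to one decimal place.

Linear equating: y = (SD_Y/SD_X)(x − M_X) + M_Y
y = (12.0/13.2)(25 − 48.3) + 43.1
y = 0.909091 × -23.3 + 43.1 = -21.1818 + 43.1 = 21.9

21.9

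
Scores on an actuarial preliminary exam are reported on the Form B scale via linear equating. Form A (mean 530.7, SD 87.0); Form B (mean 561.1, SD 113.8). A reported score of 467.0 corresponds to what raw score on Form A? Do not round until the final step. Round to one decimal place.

Invert y = (SD_Y/SD_X)(x − M_X) + M_Y:
x = (SD_X/SD_Y)(y − M_Y) + M_X = (87.0/113.8)(467.0 − 561.1) + 530.7
x = 0.764499 × -94.100 + 530.7 = 458.8

458.8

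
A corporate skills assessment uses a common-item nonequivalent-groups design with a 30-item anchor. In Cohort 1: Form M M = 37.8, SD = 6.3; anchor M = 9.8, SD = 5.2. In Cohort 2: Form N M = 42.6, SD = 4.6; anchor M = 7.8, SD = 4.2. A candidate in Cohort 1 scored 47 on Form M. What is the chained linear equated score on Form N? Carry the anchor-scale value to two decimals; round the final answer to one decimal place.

Form M → anchor (Cohort 1): v = (5.2/6.3)(47 − 37.8) + 9.8 = 17.39
anchor → Form N (Cohort 2): y = (4.6/4.2)(17.39 − 7.8) + 42.6 = 53.1

53.1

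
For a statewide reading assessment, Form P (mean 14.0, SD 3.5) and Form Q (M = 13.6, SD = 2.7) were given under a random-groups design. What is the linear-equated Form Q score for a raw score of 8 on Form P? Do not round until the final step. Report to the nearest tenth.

9.0

Linear equating: y = (SD_Y/SD_X)(x − M_X) + M_Y
y = (2.7/3.5)(8 − 14.0) + 13.6
y = 0.771429 × -6.0 + 13.6 = -4.6286 + 13.6 = 9.0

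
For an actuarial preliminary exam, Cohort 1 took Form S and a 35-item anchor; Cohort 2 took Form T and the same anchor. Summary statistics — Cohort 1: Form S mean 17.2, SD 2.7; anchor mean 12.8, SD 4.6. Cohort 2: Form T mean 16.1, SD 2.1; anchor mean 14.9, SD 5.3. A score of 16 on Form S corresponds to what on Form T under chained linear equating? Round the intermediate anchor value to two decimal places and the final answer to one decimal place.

Form S → anchor (Cohort 1): v = (4.6/2.7)(16 − 17.2) + 12.8 = 10.76
anchor → Form T (Cohort 2): y = (2.1/5.3)(10.76 − 14.9) + 16.1 = 14.5

14.5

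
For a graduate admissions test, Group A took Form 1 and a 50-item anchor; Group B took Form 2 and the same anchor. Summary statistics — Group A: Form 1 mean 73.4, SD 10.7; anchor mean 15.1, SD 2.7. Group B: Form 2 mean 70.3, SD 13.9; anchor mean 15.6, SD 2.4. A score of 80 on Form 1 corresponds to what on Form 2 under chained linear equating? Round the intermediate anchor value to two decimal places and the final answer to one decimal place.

77.1

Form 1 → anchor (Group A): v = (2.7/10.7)(80 − 73.4) + 15.1 = 16.77
anchor → Form 2 (Group B): y = (13.9/2.4)(16.77 − 15.6) + 70.3 = 77.1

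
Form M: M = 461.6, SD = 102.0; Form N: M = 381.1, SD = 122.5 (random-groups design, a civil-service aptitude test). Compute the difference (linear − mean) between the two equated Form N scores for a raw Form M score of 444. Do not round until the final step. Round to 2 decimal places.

Mean-equated: 444 + (381.1 − 461.6) = 363.50
Linear-equated: (122.5/102.0)(444 − 461.6) + 381.1 = 359.963
Difference = 359.963 − 363.50 = -3.54

-3.54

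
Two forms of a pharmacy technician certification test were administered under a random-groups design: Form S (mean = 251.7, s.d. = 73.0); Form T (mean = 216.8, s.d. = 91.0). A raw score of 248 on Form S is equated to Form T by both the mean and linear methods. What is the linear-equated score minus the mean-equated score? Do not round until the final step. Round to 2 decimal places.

-0.91

Mean-equated: 248 + (216.8 − 251.7) = 213.10
Linear-equated: (91.0/73.0)(248 − 251.7) + 216.8 = 212.188
Difference = 212.188 − 213.10 = -0.91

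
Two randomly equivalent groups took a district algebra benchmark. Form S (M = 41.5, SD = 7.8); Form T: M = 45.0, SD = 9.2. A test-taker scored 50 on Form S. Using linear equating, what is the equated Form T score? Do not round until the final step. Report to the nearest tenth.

Linear equating: y = (SD_Y/SD_X)(x − M_X) + M_Y
y = (9.2/7.8)(50 − 41.5) + 45.0
y = 1.179487 × 8.5 + 45.0 = 10.0256 + 45.0 = 55.0

55.0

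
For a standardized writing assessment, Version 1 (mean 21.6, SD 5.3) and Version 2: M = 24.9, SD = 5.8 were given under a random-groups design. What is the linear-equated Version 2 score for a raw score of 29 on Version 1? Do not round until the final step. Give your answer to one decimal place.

Linear equating: y = (SD_Y/SD_X)(x − M_X) + M_Y
y = (5.8/5.3)(29 − 21.6) + 24.9
y = 1.094340 × 7.4 + 24.9 = 8.0981 + 24.9 = 33.0

33.0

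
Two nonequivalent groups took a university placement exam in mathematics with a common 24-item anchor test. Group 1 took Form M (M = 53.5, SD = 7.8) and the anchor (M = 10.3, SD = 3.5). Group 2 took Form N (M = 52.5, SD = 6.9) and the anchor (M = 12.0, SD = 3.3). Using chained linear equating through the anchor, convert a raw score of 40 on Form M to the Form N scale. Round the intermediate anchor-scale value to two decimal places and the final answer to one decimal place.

Form M → anchor (Group 1): v = (3.5/7.8)(40 − 53.5) + 10.3 = 4.24
anchor → Form N (Group 2): y = (6.9/3.3)(4.24 − 12.0) + 52.5 = 36.3

36.3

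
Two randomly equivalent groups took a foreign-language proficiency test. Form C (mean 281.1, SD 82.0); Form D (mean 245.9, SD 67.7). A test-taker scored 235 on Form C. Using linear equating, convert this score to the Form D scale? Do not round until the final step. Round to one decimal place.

207.8

Linear equating: y = (SD_Y/SD_X)(x − M_X) + M_Y
y = (67.7/82.0)(235 − 281.1) + 245.9
y = 0.825610 × -46.1 + 245.9 = -38.0606 + 245.9 = 207.8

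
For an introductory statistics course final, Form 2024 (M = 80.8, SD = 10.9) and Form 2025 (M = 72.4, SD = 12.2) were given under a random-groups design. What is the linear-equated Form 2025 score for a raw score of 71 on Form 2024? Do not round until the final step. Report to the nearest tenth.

61.4

Linear equating: y = (SD_Y/SD_X)(x − M_X) + M_Y
y = (12.2/10.9)(71 − 80.8) + 72.4
y = 1.119266 × -9.8 + 72.4 = -10.9688 + 72.4 = 61.4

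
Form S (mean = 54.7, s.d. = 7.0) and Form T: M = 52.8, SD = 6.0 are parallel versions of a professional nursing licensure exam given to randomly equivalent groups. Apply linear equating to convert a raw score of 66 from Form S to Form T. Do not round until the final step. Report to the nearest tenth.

62.5

Linear equating: y = (SD_Y/SD_X)(x − M_X) + M_Y
y = (6.0/7.0)(66 − 54.7) + 52.8
y = 0.857143 × 11.3 + 52.8 = 9.6857 + 52.8 = 62.5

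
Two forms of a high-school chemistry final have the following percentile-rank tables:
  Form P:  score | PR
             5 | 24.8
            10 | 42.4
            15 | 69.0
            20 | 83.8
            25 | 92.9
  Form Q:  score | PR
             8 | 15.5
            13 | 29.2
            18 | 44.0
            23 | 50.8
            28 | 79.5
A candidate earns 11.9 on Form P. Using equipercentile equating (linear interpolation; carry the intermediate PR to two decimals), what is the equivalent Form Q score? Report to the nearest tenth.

23.3

PR of 11.9 on Form P: 42.4 + (11.9 − 10)/(15 − 10) × (69.0 − 42.4) = 52.51
On Form Q, PR 52.51 falls between score 23 (PR 50.8) and 28 (PR 79.5).
Interpolate: 23 + (52.51 − 50.8)/(79.5 − 50.8) × (28 − 23) = 23.3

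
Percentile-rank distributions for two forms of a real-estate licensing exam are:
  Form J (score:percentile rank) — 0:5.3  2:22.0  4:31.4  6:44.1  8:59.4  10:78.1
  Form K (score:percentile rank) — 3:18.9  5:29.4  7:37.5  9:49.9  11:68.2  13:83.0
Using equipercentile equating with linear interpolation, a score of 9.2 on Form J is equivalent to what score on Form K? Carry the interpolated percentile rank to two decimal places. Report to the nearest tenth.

11.3

PR of 9.2 on Form J: 59.4 + (9.2 − 8)/(10 − 8) × (78.1 − 59.4) = 70.62
On Form K, PR 70.62 falls between score 11 (PR 68.2) and 13 (PR 83.0).
Interpolate: 11 + (70.62 − 68.2)/(83.0 − 68.2) × (13 − 11) = 11.3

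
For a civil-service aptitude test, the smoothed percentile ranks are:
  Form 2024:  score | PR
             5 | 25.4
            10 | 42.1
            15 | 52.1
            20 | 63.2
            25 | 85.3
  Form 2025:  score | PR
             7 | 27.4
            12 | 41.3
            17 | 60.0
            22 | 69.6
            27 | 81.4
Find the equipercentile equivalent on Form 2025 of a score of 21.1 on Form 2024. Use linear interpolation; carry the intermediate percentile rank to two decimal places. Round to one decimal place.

21.2

PR of 21.1 on Form 2024: 63.2 + (21.1 − 20)/(25 − 20) × (85.3 − 63.2) = 68.06
On Form 2025, PR 68.06 falls between score 17 (PR 60.0) and 22 (PR 69.6).
Interpolate: 17 + (68.06 − 60.0)/(69.6 − 60.0) × (22 − 17) = 21.2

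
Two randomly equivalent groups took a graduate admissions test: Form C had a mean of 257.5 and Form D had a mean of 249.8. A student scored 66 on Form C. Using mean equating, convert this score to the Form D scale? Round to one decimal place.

Mean equating: y = x + (M_Y − M_X) = 66 + (249.8 − 257.5) = 58.3

58.3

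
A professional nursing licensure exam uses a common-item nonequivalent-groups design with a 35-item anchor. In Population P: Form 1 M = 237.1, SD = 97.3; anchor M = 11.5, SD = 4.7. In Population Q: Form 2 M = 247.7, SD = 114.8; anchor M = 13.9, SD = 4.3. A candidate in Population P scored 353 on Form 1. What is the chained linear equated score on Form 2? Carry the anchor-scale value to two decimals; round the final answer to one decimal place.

Form 1 → anchor (Population P): v = (4.7/97.3)(353 − 237.1) + 11.5 = 17.10
anchor → Form 2 (Population Q): y = (114.8/4.3)(17.10 − 13.9) + 247.7 = 333.1

333.1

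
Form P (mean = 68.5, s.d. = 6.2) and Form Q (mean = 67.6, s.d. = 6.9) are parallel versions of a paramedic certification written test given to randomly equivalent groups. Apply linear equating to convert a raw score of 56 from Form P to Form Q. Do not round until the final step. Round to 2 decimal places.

53.69

Linear equating: y = (SD_Y/SD_X)(x − M_X) + M_Y
y = (6.9/6.2)(56 − 68.5) + 67.6
y = 1.112903 × -12.5 + 67.6 = -13.9113 + 67.6 = 53.69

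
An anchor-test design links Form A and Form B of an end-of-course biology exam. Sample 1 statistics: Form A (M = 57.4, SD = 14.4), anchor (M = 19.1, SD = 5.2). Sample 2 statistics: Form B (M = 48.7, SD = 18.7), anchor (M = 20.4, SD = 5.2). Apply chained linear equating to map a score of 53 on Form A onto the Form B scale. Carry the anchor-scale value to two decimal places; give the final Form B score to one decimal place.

Form A → anchor (Sample 1): v = (5.2/14.4)(53 − 57.4) + 19.1 = 17.51
anchor → Form B (Sample 2): y = (18.7/5.2)(17.51 − 20.4) + 48.7 = 38.3

38.3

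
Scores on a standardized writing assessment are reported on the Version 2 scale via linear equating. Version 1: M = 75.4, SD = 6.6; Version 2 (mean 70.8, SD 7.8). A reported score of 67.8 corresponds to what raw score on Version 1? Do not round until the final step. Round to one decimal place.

Invert y = (SD_Y/SD_X)(x − M_X) + M_Y:
x = (SD_X/SD_Y)(y − M_Y) + M_X = (6.6/7.8)(67.8 − 70.8) + 75.4
x = 0.846154 × -3.000 + 75.4 = 72.9

72.9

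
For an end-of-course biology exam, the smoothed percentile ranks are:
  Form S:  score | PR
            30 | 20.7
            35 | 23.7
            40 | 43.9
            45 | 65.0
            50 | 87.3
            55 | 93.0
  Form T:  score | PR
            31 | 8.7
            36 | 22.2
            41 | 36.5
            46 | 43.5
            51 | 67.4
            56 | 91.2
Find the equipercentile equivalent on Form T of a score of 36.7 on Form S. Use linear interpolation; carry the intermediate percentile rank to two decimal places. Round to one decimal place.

PR of 36.7 on Form S: 23.7 + (36.7 − 35)/(40 − 35) × (43.9 − 23.7) = 30.57
On Form T, PR 30.57 falls between score 36 (PR 22.2) and 41 (PR 36.5).
Interpolate: 36 + (30.57 − 22.2)/(36.5 − 22.2) × (41 − 36) = 38.9

38.9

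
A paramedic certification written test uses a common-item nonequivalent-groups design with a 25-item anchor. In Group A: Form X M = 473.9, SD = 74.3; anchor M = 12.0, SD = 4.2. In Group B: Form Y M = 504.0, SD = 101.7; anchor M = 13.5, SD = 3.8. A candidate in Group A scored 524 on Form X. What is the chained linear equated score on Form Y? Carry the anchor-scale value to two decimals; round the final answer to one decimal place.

539.6

Form X → anchor (Group A): v = (4.2/74.3)(524 − 473.9) + 12.0 = 14.83
anchor → Form Y (Group B): y = (101.7/3.8)(14.83 − 13.5) + 504.0 = 539.6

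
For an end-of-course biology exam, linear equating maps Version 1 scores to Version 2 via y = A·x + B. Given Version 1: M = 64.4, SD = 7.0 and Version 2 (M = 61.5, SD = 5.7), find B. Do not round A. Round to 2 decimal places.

A = SD_Y / SD_X = 5.7 / 7.0 = 0.814286
B = M_Y − A·M_X = 61.5 − 0.814286 × 64.4 = 9.06

9.06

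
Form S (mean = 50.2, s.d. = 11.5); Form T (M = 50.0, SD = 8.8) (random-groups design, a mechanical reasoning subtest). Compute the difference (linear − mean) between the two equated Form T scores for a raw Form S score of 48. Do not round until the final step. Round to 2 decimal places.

0.52

Mean-equated: 48 + (50.0 − 50.2) = 47.80
Linear-equated: (8.8/11.5)(48 − 50.2) + 50.0 = 48.317
Difference = 48.317 − 47.80 = 0.52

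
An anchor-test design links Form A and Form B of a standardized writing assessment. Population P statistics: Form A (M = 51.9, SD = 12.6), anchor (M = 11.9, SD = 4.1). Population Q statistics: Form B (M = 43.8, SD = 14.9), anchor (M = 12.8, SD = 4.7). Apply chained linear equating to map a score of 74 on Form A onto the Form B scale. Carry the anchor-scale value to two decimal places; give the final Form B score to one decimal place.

Form A → anchor (Population P): v = (4.1/12.6)(74 − 51.9) + 11.9 = 19.09
anchor → Form B (Population Q): y = (14.9/4.7)(19.09 − 12.8) + 43.8 = 63.7

63.7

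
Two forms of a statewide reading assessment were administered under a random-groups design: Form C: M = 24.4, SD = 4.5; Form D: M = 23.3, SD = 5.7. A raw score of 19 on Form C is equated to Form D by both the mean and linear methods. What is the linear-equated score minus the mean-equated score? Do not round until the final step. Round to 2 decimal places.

-1.44

Mean-equated: 19 + (23.3 − 24.4) = 17.90
Linear-equated: (5.7/4.5)(19 − 24.4) + 23.3 = 16.460
Difference = 16.460 − 17.90 = -1.44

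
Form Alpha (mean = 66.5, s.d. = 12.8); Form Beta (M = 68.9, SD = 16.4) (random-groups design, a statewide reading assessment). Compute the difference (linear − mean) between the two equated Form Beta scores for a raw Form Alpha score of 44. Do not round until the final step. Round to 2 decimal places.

-6.33

Mean-equated: 44 + (68.9 − 66.5) = 46.40
Linear-equated: (16.4/12.8)(44 − 66.5) + 68.9 = 40.072
Difference = 40.072 − 46.40 = -6.33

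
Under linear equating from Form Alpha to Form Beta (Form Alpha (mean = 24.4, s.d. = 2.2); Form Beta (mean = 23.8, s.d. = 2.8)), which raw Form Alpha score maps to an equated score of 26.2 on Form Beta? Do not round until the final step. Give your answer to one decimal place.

26.3

Invert y = (SD_Y/SD_X)(x − M_X) + M_Y:
x = (SD_X/SD_Y)(y − M_Y) + M_X = (2.2/2.8)(26.2 − 23.8) + 24.4
x = 0.785714 × 2.400 + 24.4 = 26.3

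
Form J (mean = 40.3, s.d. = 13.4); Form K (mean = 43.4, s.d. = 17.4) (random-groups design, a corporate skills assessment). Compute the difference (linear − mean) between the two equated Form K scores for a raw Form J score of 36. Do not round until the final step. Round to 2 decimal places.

Mean-equated: 36 + (43.4 − 40.3) = 39.10
Linear-equated: (17.4/13.4)(36 − 40.3) + 43.4 = 37.816
Difference = 37.816 − 39.10 = -1.28

-1.28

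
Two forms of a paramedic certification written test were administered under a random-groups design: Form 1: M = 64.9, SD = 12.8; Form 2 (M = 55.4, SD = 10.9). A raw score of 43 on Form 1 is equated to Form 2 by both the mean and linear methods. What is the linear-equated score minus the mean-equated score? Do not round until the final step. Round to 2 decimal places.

Mean-equated: 43 + (55.4 − 64.9) = 33.50
Linear-equated: (10.9/12.8)(43 − 64.9) + 55.4 = 36.751
Difference = 36.751 − 33.50 = 3.25

3.25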